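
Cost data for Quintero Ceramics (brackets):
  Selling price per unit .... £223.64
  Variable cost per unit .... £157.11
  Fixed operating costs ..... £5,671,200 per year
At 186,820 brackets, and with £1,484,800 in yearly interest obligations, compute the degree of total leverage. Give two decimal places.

At 186,820 units, contribution = 186,820 × £66.53 = £12,429,134.60.
Operating income = contribution − fixed costs = £12,429,134.60 − £5,671,200 = £6,757,934.60. Interest = £1,484,800.00.
DOL = £12,429,134.60 ÷ £6,757,934.60 = 1.8392; DFL = £6,757,934.60 ÷ £5,273,134.60 = 1.2816.
DCL = DOL × DFL = 1.8392 × 1.2816 = 2.3571.

2.36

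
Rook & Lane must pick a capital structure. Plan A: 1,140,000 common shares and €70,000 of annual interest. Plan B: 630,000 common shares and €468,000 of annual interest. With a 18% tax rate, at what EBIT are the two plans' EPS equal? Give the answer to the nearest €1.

Set EPS_A = EPS_B: (EBIT − €70,000)(1 − 0.18) ÷ 1,140,000 = (EBIT − €468,000)(1 − 0.18) ÷ 630,000.
The (1 − t) factor cancels: (EBIT − 70,000) × 630,000 = (EBIT − 468,000) × 1,140,000.
Solving, EBIT = (468,000·1,140,000 − 70,000·630,000) / (1,140,000 − 630,000) = 489,420,000,000 / 510,000 = 959,647.06.

€959,647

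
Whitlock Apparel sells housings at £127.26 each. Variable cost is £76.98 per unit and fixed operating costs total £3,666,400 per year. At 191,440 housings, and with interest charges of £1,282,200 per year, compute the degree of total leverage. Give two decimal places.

Contribution at this volume is 191,440 × £50.28 = £9,625,603.20.
EBIT = £9,625,603.20 − £3,666,400 = £5,959,203.20. Interest = £1,282,200.00, so EBIT − I = £4,677,003.20.
DCL = contribution ÷ (EBIT − I) = £9,625,603.20 ÷ £4,677,003.20 = 2.0581.

2.06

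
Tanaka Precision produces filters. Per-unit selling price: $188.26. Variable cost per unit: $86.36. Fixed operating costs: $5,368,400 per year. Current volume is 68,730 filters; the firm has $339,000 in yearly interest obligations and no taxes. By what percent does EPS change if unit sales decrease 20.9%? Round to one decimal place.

Contribution at this volume is 68,730 × $101.90 = $7,003,587.00.
Subtracting fixed costs: EBIT = $7,003,587.00 − $5,368,400 = $1,635,187.00.
Interest = $339,000.00, so EBIT − I = $1,296,187.00.
DCL = total CM / (EBIT − I) = $7,003,587.00 / $1,296,187.00 = 5.4032.
EPS therefore changes by 5.4032 × (-20.9%) = -112.9%.

-112.9%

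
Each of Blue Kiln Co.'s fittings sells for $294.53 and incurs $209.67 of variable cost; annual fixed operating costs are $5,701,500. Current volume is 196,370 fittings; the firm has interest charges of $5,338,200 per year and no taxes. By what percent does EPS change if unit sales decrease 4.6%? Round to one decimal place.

Contribution at this volume is 196,370 × $84.86 = $16,663,958.20.
Operating income = contribution − fixed costs = $16,663,958.20 − $5,701,500 = $10,962,458.20.
Interest = $5,338,200.00, so EBIT − I = $5,624,258.20.
DCL = total CM / (EBIT − I) = $16,663,958.20 / $5,624,258.20 = 2.9629.
%ΔEPS = DCL × %ΔSales = 2.9629 × -4.6% = -13.6%.

-13.6%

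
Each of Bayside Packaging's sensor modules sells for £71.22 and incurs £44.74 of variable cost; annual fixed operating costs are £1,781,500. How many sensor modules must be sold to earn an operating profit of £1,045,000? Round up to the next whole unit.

Contribution margin per unit = £71.22 − £44.74 = £26.48.
Required volume = (fixed costs + target profit) ÷ CM = (£1,781,500 + £1,045,000) ÷ £26.48 = 106,740.94, so 106,741 sensor modules.

106,741 sensor modules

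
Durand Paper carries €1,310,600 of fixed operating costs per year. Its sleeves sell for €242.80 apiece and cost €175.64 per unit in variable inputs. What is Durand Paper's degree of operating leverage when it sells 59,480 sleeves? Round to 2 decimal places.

1.49

Contribution at this volume is 59,480 × €67.16 = €3,994,676.80.
Operating income = contribution − fixed costs = €3,994,676.80 − €1,310,600 = €2,684,076.80.
So DOL = total CM / EBIT = €3,994,676.80 / €2,684,076.80 = 1.4883.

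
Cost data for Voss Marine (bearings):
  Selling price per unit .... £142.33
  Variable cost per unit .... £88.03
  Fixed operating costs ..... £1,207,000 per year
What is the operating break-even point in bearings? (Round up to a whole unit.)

Each unit contributes £142.33 − £88.03 = £54.30.
Break-even Q = £1,207,000 / £54.30 = 22,228.36 → 22,229 bearings.

22,229 bearings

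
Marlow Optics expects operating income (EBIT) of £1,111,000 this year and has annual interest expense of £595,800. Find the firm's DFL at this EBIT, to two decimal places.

2.16

Annual interest charges come to £595,800.00.
Degree of financial leverage = EBIT / (EBIT − interest) = £1,111,000 / £515,200.00 = 2.1564.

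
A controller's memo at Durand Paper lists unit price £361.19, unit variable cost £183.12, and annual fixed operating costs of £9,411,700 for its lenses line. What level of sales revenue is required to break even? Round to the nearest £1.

£19,090,312

Contribution margin per unit = £361.19 − £183.12 = £178.07, a CM ratio of £178.07 ÷ £361.19 = 0.4930.
Break-even sales = FC ÷ CM ratio = £9,411,700 × £361.19 / £178.07 = £19,090,312.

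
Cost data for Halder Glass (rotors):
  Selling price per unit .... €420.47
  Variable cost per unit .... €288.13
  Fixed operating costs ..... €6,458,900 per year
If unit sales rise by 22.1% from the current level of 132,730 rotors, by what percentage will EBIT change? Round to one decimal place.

At 132,730 units, contribution = 132,730 × €132.34 = €17,565,488.20.
Subtracting fixed costs: EBIT = €17,565,488.20 − €6,458,900 = €11,106,588.20.
So DOL = total CM / EBIT = €17,565,488.20 / €11,106,588.20 = 1.5815.
%ΔEBIT = DOL × %ΔSales = 1.5815 × +22.1% = +35.0%.

+35.0%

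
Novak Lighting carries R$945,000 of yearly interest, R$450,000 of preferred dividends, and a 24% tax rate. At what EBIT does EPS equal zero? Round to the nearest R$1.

Grossing the preferred dividend up to pre-tax terms: R$450,000 / (1 − 0.24) = R$592,105.26.
EPS = 0 when EBIT covers interest plus the pre-tax preferred burden: R$945,000 + R$592,105.26 = R$1,537,105.26.

R$1,537,105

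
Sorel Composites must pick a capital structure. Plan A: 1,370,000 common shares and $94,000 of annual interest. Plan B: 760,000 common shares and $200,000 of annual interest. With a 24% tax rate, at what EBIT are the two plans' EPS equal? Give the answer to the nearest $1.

$332,066

At indifference, (EBIT − 94,000)(1 − t)/1,370,000 = (EBIT − 200,000)(1 − t)/760,000.
The (1 − t) factor cancels: (EBIT − 94,000) × 760,000 = (EBIT − 200,000) × 1,370,000.
EBIT × (1,370,000 − 760,000) = 200,000 × 1,370,000 − 94,000 × 760,000 = 202,560,000,000, so EBIT = 202,560,000,000 ÷ 610,000 = 332,065.57.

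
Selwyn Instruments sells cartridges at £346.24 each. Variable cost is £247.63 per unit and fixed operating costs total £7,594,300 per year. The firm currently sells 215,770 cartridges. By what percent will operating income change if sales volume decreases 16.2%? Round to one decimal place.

-25.2%

Contribution at this volume is 215,770 × £98.61 = £21,277,079.70.
Operating income = contribution − fixed costs = £21,277,079.70 − £7,594,300 = £13,682,779.70.
DOL = contribution ÷ EBIT = £21,277,079.70 ÷ £13,682,779.70 = 1.5550.
Operating income changes by 1.5550 × -16.2% = -25.2%.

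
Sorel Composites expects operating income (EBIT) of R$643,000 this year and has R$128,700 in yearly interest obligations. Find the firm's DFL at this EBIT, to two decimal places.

1.25

Annual interest charges come to R$128,700.00.
DFL = EBIT ÷ (EBIT − I) = R$643,000 ÷ (R$643,000 − R$128,700.00) = R$643,000 ÷ R$514,300.00 = 1.2502.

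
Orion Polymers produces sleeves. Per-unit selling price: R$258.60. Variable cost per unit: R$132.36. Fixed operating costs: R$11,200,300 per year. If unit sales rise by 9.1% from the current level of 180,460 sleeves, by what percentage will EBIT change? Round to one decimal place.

+17.9%

Contribution at this volume is 180,460 × R$126.24 = R$22,781,270.40.
Operating income = contribution − fixed costs = R$22,781,270.40 − R$11,200,300 = R$11,580,970.40.
So DOL = total CM / EBIT = R$22,781,270.40 / R$11,580,970.40 = 1.9671.
Operating income changes by 1.9671 × +9.1% = +17.9%.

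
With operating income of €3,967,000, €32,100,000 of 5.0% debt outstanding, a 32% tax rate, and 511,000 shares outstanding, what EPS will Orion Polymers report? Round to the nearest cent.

€3.14

Interest = €1,605,000.00, so EBT = €3,967,000 − €1,605,000.00 = €2,362,000.00.
After tax at 32%: net income = €2,362,000.00 × 0.68 = €1,606,160.00.
Per share: €1,606,160.00 / 511,000 shares = €3.14.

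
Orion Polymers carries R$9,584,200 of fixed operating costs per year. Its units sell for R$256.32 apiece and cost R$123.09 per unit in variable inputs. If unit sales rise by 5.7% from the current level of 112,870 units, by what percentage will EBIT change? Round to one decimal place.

+15.7%

At 112,870 units, contribution = 112,870 × R$133.23 = R$15,037,670.10.
Operating income = contribution − fixed costs = R$15,037,670.10 − R$9,584,200 = R$5,453,470.10.
So DOL = total CM / EBIT = R$15,037,670.10 / R$5,453,470.10 = 2.7574.
Operating income changes by 2.7574 × +5.7% = +15.7%.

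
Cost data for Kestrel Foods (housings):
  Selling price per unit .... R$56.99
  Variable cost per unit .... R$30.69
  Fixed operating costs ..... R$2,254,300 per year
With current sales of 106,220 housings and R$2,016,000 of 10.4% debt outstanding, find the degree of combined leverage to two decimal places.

Total contribution margin = 106,220 × R$26.30 = R$2,793,586.00.
EBIT = R$2,793,586.00 − R$2,254,300 = R$539,286.00. Interest = R$209,664.00.
DOL = R$2,793,586.00 ÷ R$539,286.00 = 5.1802; DFL = R$539,286.00 ÷ R$329,622.00 = 1.6361.
Combined leverage = 5.1802 × 1.6361 = 8.4753.

8.48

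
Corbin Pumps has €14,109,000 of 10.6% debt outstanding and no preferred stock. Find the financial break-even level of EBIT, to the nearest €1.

Annual interest = 10.6% × €14,109,000 = €1,495,554.00.
With no preferred dividends, EPS = 0 when EBIT exactly covers interest, so the financial break-even EBIT is €1,495,554.00.

€1,495,554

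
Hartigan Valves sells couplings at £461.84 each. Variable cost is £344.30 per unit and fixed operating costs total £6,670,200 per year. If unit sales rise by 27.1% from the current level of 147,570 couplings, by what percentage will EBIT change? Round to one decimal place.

+44.0%

Contribution at this volume is 147,570 × £117.54 = £17,345,377.80.
EBIT = £17,345,377.80 − £6,670,200 = £10,675,177.80.
DOL = contribution ÷ EBIT = £17,345,377.80 ÷ £10,675,177.80 = 1.6248.
%ΔEBIT = DOL × %ΔSales = 1.6248 × +27.1% = +44.0%.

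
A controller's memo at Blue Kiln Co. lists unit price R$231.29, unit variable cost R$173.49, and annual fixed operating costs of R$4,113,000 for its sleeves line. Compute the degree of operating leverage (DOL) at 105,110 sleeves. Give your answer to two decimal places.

3.10

At 105,110 units, contribution = 105,110 × R$57.80 = R$6,075,358.00.
Operating income = contribution − fixed costs = R$6,075,358.00 − R$4,113,000 = R$1,962,358.00.
So DOL = total CM / EBIT = R$6,075,358.00 / R$1,962,358.00 = 3.0959.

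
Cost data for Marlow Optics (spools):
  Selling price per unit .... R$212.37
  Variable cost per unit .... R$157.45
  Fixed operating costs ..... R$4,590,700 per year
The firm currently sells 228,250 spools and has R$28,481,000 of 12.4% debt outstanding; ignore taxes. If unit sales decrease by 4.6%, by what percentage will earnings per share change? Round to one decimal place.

At 228,250 units, contribution = 228,250 × R$54.92 = R$12,535,490.00.
EBIT = R$12,535,490.00 − R$4,590,700 = R$7,944,790.00.
Interest = R$3,531,644.00, so EBIT − I = R$4,413,146.00.
DCL = total CM / (EBIT − I) = R$12,535,490.00 / R$4,413,146.00 = 2.8405.
%ΔEPS = DCL × %ΔSales = 2.8405 × -4.6% = -13.1%.

-13.1%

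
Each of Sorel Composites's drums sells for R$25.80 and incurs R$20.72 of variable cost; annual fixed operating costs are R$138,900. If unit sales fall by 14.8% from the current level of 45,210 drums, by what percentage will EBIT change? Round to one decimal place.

At 45,210 units, contribution = 45,210 × R$5.08 = R$229,666.80.
EBIT = R$229,666.80 − R$138,900 = R$90,766.80.
So DOL = total CM / EBIT = R$229,666.80 / R$90,766.80 = 2.5303.
%ΔEBIT = DOL × %ΔSales = 2.5303 × -14.8% = -37.4%.

-37.4%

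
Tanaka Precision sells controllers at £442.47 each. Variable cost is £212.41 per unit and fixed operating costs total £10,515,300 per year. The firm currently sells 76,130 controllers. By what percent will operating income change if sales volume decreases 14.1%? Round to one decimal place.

Total contribution margin = 76,130 × £230.06 = £17,514,467.80.
EBIT = £17,514,467.80 − £10,515,300 = £6,999,167.80.
Degree of operating leverage = £17,514,467.80 / £6,999,167.80 = 2.5024.
%ΔEBIT = DOL × %ΔSales = 2.5024 × -14.1% = -35.3%.

-35.3%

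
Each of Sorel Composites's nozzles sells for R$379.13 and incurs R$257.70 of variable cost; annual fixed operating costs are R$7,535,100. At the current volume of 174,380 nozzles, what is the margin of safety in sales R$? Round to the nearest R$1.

Contribution margin per unit = R$379.13 − R$257.70 = R$121.43. Break-even units = R$7,535,100 ÷ R$121.43 = 62,053.03; break-even revenue = 62,053.03 × R$379.13 = R$23,526,167.03.
Current sales = 174,380 × R$379.13 = R$66,112,689.40.
Margin of safety = R$66,112,689.40 − R$23,526,167.03 = R$42,586,522.

R$42,586,522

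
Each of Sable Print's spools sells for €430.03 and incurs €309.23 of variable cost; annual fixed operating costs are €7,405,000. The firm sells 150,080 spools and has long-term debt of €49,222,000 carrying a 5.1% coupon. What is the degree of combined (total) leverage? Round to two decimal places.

Total contribution margin = 150,080 × €120.80 = €18,129,664.00.
Subtracting fixed costs: EBIT = €18,129,664.00 − €7,405,000 = €10,724,664.00. Interest = €2,510,322.00.
DOL = €18,129,664.00 ÷ €10,724,664.00 = 1.6905; DFL = €10,724,664.00 ÷ €8,214,342.00 = 1.3056.
Combined leverage = 1.6905 × 1.3056 = 2.2071.

2.21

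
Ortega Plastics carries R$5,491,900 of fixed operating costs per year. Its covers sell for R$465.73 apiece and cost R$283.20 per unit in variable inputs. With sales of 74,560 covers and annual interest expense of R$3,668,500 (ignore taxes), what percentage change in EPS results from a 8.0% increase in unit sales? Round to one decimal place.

+24.5%

Total contribution margin = 74,560 × R$182.53 = R$13,609,436.80.
Subtracting fixed costs: EBIT = R$13,609,436.80 − R$5,491,900 = R$8,117,536.80.
Interest = R$3,668,500.00, so EBIT − I = R$4,449,036.80.
DCL = total CM / (EBIT − I) = R$13,609,436.80 / R$4,449,036.80 = 3.0590.
EPS therefore changes by 3.0590 × (+8.0%) = +24.5%.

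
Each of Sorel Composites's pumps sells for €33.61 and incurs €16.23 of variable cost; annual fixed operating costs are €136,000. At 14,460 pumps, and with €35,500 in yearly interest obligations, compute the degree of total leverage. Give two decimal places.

3.15

At 14,460 units, contribution = 14,460 × €17.38 = €251,314.80.
EBIT = €251,314.80 − €136,000 = €115,314.80. Interest = €35,500.00, so EBIT − I = €79,814.80.
Degree of total leverage = total CM / (EBIT − interest) = €251,314.80 / €79,814.80 = 3.1487.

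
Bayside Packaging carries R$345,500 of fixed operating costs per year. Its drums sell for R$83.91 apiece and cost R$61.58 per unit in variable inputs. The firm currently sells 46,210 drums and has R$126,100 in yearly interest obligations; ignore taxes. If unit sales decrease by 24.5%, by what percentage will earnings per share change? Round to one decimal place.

-45.1%

At 46,210 units, contribution = 46,210 × R$22.33 = R$1,031,869.30.
EBIT = R$1,031,869.30 − R$345,500 = R$686,369.30.
Interest = R$126,100.00, so EBIT − I = R$560,269.30.
Degree of combined leverage = contribution ÷ (EBIT − I) = R$1,031,869.30 ÷ R$560,269.30 = 1.8417.
%ΔEPS = DCL × %ΔSales = 1.8417 × -24.5% = -45.1%.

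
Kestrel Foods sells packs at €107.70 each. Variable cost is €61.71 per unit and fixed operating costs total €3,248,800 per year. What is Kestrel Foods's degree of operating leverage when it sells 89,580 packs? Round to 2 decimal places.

4.73

Total contribution margin = 89,580 × €45.99 = €4,119,784.20.
Operating income = contribution − fixed costs = €4,119,784.20 − €3,248,800 = €870,984.20.
DOL = contribution ÷ EBIT = €4,119,784.20 ÷ €870,984.20 = 4.7300.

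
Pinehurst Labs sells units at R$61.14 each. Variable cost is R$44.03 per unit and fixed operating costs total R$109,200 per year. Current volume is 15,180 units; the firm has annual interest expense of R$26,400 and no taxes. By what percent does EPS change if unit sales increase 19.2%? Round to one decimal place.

Total contribution margin = 15,180 × R$17.11 = R$259,729.80.
Subtracting fixed costs: EBIT = R$259,729.80 − R$109,200 = R$150,529.80.
Interest = R$26,400.00, so EBIT − I = R$124,129.80.
Degree of combined leverage = contribution ÷ (EBIT − I) = R$259,729.80 ÷ R$124,129.80 = 2.0924.
EPS therefore changes by 2.0924 × (+19.2%) = +40.2%.

+40.2%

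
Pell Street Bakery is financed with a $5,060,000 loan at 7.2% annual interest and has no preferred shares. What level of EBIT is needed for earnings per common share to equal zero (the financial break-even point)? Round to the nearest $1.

Annual interest = 7.2% × $5,060,000 = $364,320.00.
Without preferred stock the financial break-even is simply EBIT = interest = $364,320.00.

$364,320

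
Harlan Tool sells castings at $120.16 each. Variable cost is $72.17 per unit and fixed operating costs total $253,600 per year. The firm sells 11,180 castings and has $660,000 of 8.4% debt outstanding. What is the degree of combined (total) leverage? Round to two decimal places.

At 11,180 units, contribution = 11,180 × $47.99 = $536,528.20.
EBIT = $536,528.20 − $253,600 = $282,928.20. Interest = $55,440.00, so EBIT − I = $227,488.20.
Degree of total leverage = total CM / (EBIT − interest) = $536,528.20 / $227,488.20 = 2.3585.

2.36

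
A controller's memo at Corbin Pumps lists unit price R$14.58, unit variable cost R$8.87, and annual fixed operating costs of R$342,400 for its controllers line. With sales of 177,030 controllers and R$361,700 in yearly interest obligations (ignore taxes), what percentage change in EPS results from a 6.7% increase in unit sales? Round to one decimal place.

Contribution at this volume is 177,030 × R$5.71 = R$1,010,841.30.
EBIT = R$1,010,841.30 − R$342,400 = R$668,441.30.
Interest = R$361,700.00, so EBIT − I = R$306,741.30.
DCL = total CM / (EBIT − I) = R$1,010,841.30 / R$306,741.30 = 3.2954.
%ΔEPS = DCL × %ΔSales = 3.2954 × +6.7% = +22.1%.

+22.1%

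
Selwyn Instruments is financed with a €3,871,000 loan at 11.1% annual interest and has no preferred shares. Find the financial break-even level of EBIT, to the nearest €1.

Annual interest = 11.1% × €3,871,000 = €429,681.00.
Without preferred stock the financial break-even is simply EBIT = interest = €429,681.00.

€429,681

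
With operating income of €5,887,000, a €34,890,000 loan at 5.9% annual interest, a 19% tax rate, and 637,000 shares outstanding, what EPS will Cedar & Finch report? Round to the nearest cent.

Pre-tax income = €5,887,000 − €2,058,510.00 = €3,828,490.00.
After tax at 19%: net income = €3,828,490.00 × 0.81 = €3,101,076.90.
EPS = €3,101,076.90 ÷ 637,000 = €4.87.

€4.87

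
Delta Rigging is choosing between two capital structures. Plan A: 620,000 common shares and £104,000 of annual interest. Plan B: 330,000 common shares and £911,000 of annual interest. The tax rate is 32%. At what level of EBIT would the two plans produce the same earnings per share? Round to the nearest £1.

Set EPS_A = EPS_B: (EBIT − £104,000)(1 − 0.32) ÷ 620,000 = (EBIT − £911,000)(1 − 0.32) ÷ 330,000.
Cancelling (1 − t) and cross-multiplying: 330,000·(EBIT − 104,000) = 620,000·(EBIT − 911,000).
EBIT × (620,000 − 330,000) = 911,000 × 620,000 − 104,000 × 330,000 = 530,500,000,000, so EBIT = 530,500,000,000 ÷ 290,000 = 1,829,310.34.

£1,829,310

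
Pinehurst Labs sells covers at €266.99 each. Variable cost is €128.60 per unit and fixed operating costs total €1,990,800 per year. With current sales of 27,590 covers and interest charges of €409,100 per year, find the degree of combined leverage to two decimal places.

2.69

At 27,590 units, contribution = 27,590 × €138.39 = €3,818,180.10.
Operating income = contribution − fixed costs = €3,818,180.10 − €1,990,800 = €1,827,380.10. Interest = €409,100.00.
DOL = €3,818,180.10 ÷ €1,827,380.10 = 2.0894; DFL = €1,827,380.10 ÷ €1,418,280.10 = 1.2884.
Combined leverage = 2.0894 × 1.2884 = 2.6920.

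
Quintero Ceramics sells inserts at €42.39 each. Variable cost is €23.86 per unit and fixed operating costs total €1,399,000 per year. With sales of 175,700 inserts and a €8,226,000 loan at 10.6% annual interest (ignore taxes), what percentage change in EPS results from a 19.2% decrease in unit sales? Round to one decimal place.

-63.5%

Total contribution margin = 175,700 × €18.53 = €3,255,721.00.
EBIT = €3,255,721.00 − €1,399,000 = €1,856,721.00.
Interest = €871,956.00, so EBIT − I = €984,765.00.
Degree of combined leverage = contribution ÷ (EBIT − I) = €3,255,721.00 ÷ €984,765.00 = 3.3061.
EPS therefore changes by 3.3061 × (-19.2%) = -63.5%.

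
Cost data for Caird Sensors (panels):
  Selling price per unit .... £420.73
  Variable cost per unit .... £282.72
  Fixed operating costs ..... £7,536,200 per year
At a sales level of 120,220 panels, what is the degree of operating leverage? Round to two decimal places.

At 120,220 units, contribution = 120,220 × £138.01 = £16,591,562.20.
EBIT = £16,591,562.20 − £7,536,200 = £9,055,362.20.
DOL = contribution ÷ EBIT = £16,591,562.20 ÷ £9,055,362.20 = 1.8322.

1.83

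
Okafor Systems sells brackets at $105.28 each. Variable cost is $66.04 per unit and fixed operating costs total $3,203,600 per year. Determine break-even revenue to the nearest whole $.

$8,595,184

CM per unit = $105.28 − $66.04 = $39.24; CM ratio = $39.24 / $105.28 = 0.3727.
Break-even sales = FC ÷ CM ratio = $3,203,600 × $105.28 / $39.24 = $8,595,184.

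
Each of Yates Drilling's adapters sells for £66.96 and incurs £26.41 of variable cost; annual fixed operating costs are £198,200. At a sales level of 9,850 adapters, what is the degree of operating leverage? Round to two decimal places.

1.99

Contribution at this volume is 9,850 × £40.55 = £399,417.50.
EBIT = £399,417.50 − £198,200 = £201,217.50.
So DOL = total CM / EBIT = £399,417.50 / £201,217.50 = 1.9850.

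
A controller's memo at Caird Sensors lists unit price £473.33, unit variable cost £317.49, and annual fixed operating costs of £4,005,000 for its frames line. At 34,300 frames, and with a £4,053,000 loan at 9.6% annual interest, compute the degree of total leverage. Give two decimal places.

5.62

At 34,300 units, contribution = 34,300 × £155.84 = £5,345,312.00.
Subtracting fixed costs: EBIT = £5,345,312.00 − £4,005,000 = £1,340,312.00. Interest = £389,088.00.
DOL = £5,345,312.00 ÷ £1,340,312.00 = 3.9881; DFL = £1,340,312.00 ÷ £951,224.00 = 1.4090.
Combined leverage = 3.9881 × 1.4090 = 5.6192.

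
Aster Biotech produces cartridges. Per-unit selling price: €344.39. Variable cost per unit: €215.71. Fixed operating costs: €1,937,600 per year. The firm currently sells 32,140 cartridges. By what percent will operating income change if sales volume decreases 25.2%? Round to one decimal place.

-47.4%

Contribution at this volume is 32,140 × €128.68 = €4,135,775.20.
EBIT = €4,135,775.20 − €1,937,600 = €2,198,175.20.
Degree of operating leverage = €4,135,775.20 / €2,198,175.20 = 1.8815.
Operating income changes by 1.8815 × -25.2% = -47.4%.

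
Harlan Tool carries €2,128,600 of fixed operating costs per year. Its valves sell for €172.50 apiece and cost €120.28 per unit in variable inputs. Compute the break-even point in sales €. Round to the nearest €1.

€7,031,473

Contribution margin per unit = €172.50 − €120.28 = €52.22, a CM ratio of €52.22 ÷ €172.50 = 0.3027.
Break-even revenue = fixed costs × price ÷ CM = €2,128,600 × €172.50 ÷ €52.22 = €7,031,473.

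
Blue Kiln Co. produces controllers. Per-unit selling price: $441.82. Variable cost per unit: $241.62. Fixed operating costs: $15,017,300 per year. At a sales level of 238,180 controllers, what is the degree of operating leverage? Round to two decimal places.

Contribution at this volume is 238,180 × $200.20 = $47,683,636.00.
Subtracting fixed costs: EBIT = $47,683,636.00 − $15,017,300 = $32,666,336.00.
So DOL = total CM / EBIT = $47,683,636.00 / $32,666,336.00 = 1.4597.

1.46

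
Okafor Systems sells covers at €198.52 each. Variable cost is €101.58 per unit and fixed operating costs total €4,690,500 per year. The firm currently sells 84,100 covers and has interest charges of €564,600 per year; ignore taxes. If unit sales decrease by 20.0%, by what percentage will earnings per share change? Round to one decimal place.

Total contribution margin = 84,100 × €96.94 = €8,152,654.00.
Subtracting fixed costs: EBIT = €8,152,654.00 − €4,690,500 = €3,462,154.00.
After interest of €564,600.00, pre-tax earnings = €2,897,554.00.
Degree of combined leverage = contribution ÷ (EBIT − I) = €8,152,654.00 ÷ €2,897,554.00 = 2.8136.
EPS therefore changes by 2.8136 × (-20.0%) = -56.3%.

-56.3%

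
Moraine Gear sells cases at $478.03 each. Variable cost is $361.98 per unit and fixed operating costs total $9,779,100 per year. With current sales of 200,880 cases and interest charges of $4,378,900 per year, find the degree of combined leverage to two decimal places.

2.55

Total contribution margin = 200,880 × $116.05 = $23,312,124.00.
EBIT = $23,312,124.00 − $9,779,100 = $13,533,024.00. Interest = $4,378,900.00, so EBIT − I = $9,154,124.00.
Degree of total leverage = total CM / (EBIT − interest) = $23,312,124.00 / $9,154,124.00 = 2.5466.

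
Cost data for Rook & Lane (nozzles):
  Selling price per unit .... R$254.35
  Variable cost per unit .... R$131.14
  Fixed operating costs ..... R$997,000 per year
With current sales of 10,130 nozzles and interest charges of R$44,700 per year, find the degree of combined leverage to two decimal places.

Total contribution margin = 10,130 × R$123.21 = R$1,248,117.30.
Subtracting fixed costs: EBIT = R$1,248,117.30 − R$997,000 = R$251,117.30. Interest = R$44,700.00, so EBIT − I = R$206,417.30.
Degree of total leverage = total CM / (EBIT − interest) = R$1,248,117.30 / R$206,417.30 = 6.0466.

6.05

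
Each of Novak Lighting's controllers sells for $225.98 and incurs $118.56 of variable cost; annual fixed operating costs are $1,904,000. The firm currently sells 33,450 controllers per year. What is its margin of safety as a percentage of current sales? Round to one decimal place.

47.0%

Unit CM = price − variable cost = $225.98 − $118.56 = $107.42. Break-even units = $1,904,000 ÷ $107.42 = 17,724.82; break-even revenue = 17,724.82 × $225.98 = $4,005,454.48.
Current sales = 33,450 × $225.98 = $7,559,031.00.
Margin of safety = ($7,559,031.00 − $4,005,454.48) ÷ $7,559,031.00 = 47.0%.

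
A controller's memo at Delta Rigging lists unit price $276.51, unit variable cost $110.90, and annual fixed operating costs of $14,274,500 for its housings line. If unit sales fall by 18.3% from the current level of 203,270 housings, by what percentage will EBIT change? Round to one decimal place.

Contribution at this volume is 203,270 × $165.61 = $33,663,544.70.
Subtracting fixed costs: EBIT = $33,663,544.70 − $14,274,500 = $19,389,044.70.
So DOL = total CM / EBIT = $33,663,544.70 / $19,389,044.70 = 1.7362.
Operating income changes by 1.7362 × -18.3% = -31.8%.

-31.8%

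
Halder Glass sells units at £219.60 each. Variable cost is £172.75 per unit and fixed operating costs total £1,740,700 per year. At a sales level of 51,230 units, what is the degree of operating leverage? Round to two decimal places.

At 51,230 units, contribution = 51,230 × £46.85 = £2,400,125.50.
EBIT = £2,400,125.50 − £1,740,700 = £659,425.50.
DOL = contribution ÷ EBIT = £2,400,125.50 ÷ £659,425.50 = 3.6397.

3.64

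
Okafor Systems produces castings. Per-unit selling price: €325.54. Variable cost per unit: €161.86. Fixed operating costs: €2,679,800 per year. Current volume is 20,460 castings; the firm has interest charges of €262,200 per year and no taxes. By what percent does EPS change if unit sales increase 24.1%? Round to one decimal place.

Total contribution margin = 20,460 × €163.68 = €3,348,892.80.
EBIT = €3,348,892.80 − €2,679,800 = €669,092.80.
Interest = €262,200.00, so EBIT − I = €406,892.80.
Degree of combined leverage = contribution ÷ (EBIT − I) = €3,348,892.80 ÷ €406,892.80 = 8.2304.
EPS therefore changes by 8.2304 × (+24.1%) = +198.4%.

+198.4%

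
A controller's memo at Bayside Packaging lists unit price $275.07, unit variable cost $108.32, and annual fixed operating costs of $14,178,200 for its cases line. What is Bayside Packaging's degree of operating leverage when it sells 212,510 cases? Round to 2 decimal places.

1.67

Contribution at this volume is 212,510 × $166.75 = $35,436,042.50.
Subtracting fixed costs: EBIT = $35,436,042.50 − $14,178,200 = $21,257,842.50.
So DOL = total CM / EBIT = $35,436,042.50 / $21,257,842.50 = 1.6670.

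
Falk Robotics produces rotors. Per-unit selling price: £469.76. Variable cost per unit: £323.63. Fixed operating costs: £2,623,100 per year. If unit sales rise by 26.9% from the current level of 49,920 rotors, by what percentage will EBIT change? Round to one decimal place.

At 49,920 units, contribution = 49,920 × £146.13 = £7,294,809.60.
Subtracting fixed costs: EBIT = £7,294,809.60 − £2,623,100 = £4,671,709.60.
DOL = contribution ÷ EBIT = £7,294,809.60 ÷ £4,671,709.60 = 1.5615.
So EBIT moves 1.5615 × (+26.9%) = +42.0%.

+42.0%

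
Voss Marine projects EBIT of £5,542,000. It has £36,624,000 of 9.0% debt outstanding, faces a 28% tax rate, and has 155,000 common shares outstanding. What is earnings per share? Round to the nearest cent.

Interest = £3,296,160.00, so EBT = £5,542,000 − £3,296,160.00 = £2,245,840.00.
Net income = £2,245,840.00 × (1 − 0.28) = £1,617,004.80.
EPS = £1,617,004.80 ÷ 155,000 = £10.43.

£10.43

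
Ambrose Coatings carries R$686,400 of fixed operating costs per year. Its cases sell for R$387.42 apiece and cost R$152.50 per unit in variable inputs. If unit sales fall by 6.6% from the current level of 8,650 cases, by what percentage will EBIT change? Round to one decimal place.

At 8,650 units, contribution = 8,650 × R$234.92 = R$2,032,058.00.
Operating income = contribution − fixed costs = R$2,032,058.00 − R$686,400 = R$1,345,658.00.
Degree of operating leverage = R$2,032,058.00 / R$1,345,658.00 = 1.5101.
So EBIT moves 1.5101 × (-6.6%) = -10.0%.

-10.0%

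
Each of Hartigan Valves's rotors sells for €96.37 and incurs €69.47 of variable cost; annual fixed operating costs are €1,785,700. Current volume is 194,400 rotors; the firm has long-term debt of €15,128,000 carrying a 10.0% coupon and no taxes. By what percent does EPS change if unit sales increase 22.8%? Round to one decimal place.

Total contribution margin = 194,400 × €26.90 = €5,229,360.00.
Operating income = contribution − fixed costs = €5,229,360.00 − €1,785,700 = €3,443,660.00.
Interest = €1,512,800.00, so EBIT − I = €1,930,860.00.
DCL = total CM / (EBIT − I) = €5,229,360.00 / €1,930,860.00 = 2.7083.
%ΔEPS = DCL × %ΔSales = 2.7083 × +22.8% = +61.7%.

+61.7%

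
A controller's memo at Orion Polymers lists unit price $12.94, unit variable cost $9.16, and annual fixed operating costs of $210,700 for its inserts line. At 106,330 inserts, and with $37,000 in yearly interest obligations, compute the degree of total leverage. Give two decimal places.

At 106,330 units, contribution = 106,330 × $3.78 = $401,927.40.
Operating income = contribution − fixed costs = $401,927.40 − $210,700 = $191,227.40. Interest = $37,000.00, so EBIT − I = $154,227.40.
DCL = contribution ÷ (EBIT − I) = $401,927.40 ÷ $154,227.40 = 2.6061.

2.61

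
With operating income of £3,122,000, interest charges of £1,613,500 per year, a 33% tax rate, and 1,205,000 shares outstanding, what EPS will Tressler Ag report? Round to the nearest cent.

£0.84

Pre-tax income = £3,122,000 − £1,613,500.00 = £1,508,500.00.
Net income = £1,508,500.00 × (1 − 0.33) = £1,010,695.00.
EPS = £1,010,695.00 ÷ 1,205,000 = £0.84.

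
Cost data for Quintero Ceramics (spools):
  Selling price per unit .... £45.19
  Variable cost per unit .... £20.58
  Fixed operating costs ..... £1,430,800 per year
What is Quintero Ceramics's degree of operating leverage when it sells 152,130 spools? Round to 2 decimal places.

At 152,130 units, contribution = 152,130 × £24.61 = £3,743,919.30.
EBIT = £3,743,919.30 − £1,430,800 = £2,313,119.30.
Degree of operating leverage = £3,743,919.30 / £2,313,119.30 = 1.6186.

1.62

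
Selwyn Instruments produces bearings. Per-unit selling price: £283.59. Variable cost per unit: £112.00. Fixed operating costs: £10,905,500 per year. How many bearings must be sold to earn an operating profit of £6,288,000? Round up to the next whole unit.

100,202 bearings

Unit CM = price − variable cost = £283.59 − £112.00 = £171.59.
Need Q such that Q × £171.59 − £10,905,500 = £6,288,000, i.e. Q = £17,193,500 / £171.59 = 100,201.06 → 100,202.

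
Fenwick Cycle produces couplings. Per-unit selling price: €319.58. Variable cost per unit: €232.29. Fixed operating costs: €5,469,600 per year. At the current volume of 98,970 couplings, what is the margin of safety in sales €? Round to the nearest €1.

€11,603,918

Unit CM = price − variable cost = €319.58 − €232.29 = €87.29. Break-even units = €5,469,600 ÷ €87.29 = 62,660.10; break-even revenue = 62,660.10 × €319.58 = €20,024,914.29.
Actual sales revenue = 98,970 × €319.58 = €31,628,832.60.
Margin of safety = €31,628,832.60 − €20,024,914.29 = €11,603,918.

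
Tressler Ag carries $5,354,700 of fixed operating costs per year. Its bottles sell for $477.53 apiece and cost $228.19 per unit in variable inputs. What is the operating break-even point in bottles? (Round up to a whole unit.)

21,476 bottles

Each unit contributes $477.53 − $228.19 = $249.34.
Break-even Q = $5,354,700 / $249.34 = 21,475.50 → 21,476 bottles.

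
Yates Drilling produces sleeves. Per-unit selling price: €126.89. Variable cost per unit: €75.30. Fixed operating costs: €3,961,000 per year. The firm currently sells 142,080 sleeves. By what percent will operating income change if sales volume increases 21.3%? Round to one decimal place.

At 142,080 units, contribution = 142,080 × €51.59 = €7,329,907.20.
Subtracting fixed costs: EBIT = €7,329,907.20 − €3,961,000 = €3,368,907.20.
So DOL = total CM / EBIT = €7,329,907.20 / €3,368,907.20 = 2.1758.
%ΔEBIT = DOL × %ΔSales = 2.1758 × +21.3% = +46.3%.

+46.3%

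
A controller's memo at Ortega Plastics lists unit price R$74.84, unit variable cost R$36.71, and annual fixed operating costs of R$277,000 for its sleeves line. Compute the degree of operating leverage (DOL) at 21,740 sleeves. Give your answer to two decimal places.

1.50

Contribution at this volume is 21,740 × R$38.13 = R$828,946.20.
Operating income = contribution − fixed costs = R$828,946.20 − R$277,000 = R$551,946.20.
DOL = contribution ÷ EBIT = R$828,946.20 ÷ R$551,946.20 = 1.5019.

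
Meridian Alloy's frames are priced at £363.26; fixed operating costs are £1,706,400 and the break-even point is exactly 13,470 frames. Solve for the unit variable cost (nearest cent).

Contribution per unit must be FC / Q = £1,706,400 / 13,470 = £126.6815.
Hence VC = price − CM = £363.26 − £126.6815 = £236.58.

£236.58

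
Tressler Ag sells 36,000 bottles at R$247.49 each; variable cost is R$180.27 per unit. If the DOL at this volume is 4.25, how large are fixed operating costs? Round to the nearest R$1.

R$1,850,527

Total contribution margin = 36,000 × R$67.22 = R$2,419,920.00.
DOL = contribution / EBIT, so EBIT = R$2,419,920.00 / 4.25 = R$569,392.94.
Fixed costs = CM − EBIT = R$2,419,920.00 − R$569,392.94 = R$1,850,527.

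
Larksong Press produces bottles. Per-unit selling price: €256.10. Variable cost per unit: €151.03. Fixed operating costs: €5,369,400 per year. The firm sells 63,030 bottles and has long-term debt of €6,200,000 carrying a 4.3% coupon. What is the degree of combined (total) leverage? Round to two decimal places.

At 63,030 units, contribution = 63,030 × €105.07 = €6,622,562.10.
Operating income = contribution − fixed costs = €6,622,562.10 − €5,369,400 = €1,253,162.10. Interest = €266,600.00, so EBIT − I = €986,562.10.
DCL = contribution ÷ (EBIT − I) = €6,622,562.10 ÷ €986,562.10 = 6.7128.

6.71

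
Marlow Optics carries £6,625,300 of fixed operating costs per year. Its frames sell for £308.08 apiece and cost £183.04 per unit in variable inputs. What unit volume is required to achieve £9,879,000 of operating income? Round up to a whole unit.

131,993 frames

Unit CM = price − variable cost = £308.08 − £183.04 = £125.04.
Units = (FC + target) / CM = (£6,625,300 + £9,879,000) / £125.04 = 131,992.16, so 131,993 frames.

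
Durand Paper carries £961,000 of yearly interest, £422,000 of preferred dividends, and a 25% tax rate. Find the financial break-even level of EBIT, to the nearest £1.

£1,523,667

Grossing the preferred dividend up to pre-tax terms: £422,000 / (1 − 0.25) = £562,666.67.
Financial break-even EBIT = interest + D_p ÷ (1 − t) = £961,000 + £562,666.67 = £1,523,666.67.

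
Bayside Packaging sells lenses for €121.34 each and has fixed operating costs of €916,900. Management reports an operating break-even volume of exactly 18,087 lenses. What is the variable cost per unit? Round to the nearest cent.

€70.65

Contribution per unit must be FC / Q = €916,900 / 18,087 = €50.6939.
Variable cost per unit = €121.34 − €50.6939 = €70.65.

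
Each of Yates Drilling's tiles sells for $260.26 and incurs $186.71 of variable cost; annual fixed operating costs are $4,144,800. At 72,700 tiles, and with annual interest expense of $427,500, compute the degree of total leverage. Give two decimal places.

6.90

Contribution at this volume is 72,700 × $73.55 = $5,347,085.00.
EBIT = $5,347,085.00 − $4,144,800 = $1,202,285.00. Interest = $427,500.00, so EBIT − I = $774,785.00.
DCL = contribution ÷ (EBIT − I) = $5,347,085.00 ÷ $774,785.00 = 6.9014.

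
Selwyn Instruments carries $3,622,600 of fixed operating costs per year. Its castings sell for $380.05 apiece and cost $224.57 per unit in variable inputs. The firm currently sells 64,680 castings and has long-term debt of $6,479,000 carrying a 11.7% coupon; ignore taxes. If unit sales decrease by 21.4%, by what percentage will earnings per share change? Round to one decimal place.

At 64,680 units, contribution = 64,680 × $155.48 = $10,056,446.40.
Subtracting fixed costs: EBIT = $10,056,446.40 − $3,622,600 = $6,433,846.40.
Interest = $758,043.00, so EBIT − I = $5,675,803.40.
DCL = total CM / (EBIT − I) = $10,056,446.40 / $5,675,803.40 = 1.7718.
EPS therefore changes by 1.7718 × (-21.4%) = -37.9%.

-37.9%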